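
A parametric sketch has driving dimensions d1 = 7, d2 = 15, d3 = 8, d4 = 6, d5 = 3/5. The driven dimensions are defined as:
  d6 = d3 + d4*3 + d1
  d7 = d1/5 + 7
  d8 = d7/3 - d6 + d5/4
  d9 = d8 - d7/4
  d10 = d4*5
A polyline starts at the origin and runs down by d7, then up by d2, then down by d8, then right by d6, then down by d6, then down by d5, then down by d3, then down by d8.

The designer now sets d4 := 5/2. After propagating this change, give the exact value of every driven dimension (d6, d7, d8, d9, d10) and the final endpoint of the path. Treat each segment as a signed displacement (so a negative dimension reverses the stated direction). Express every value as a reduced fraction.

Apply edit: d4 := 5/2
  d6 = d3 + d4*3 + d1 = 45/2
  d7 = d1/5 + 7 = 42/5
  d8 = d7/3 - d6 + d5/4 = -391/20
  d9 = d8 - d7/4 = -433/20
  d10 = d4*5 = 25/2
Walk from origin (0, 0):
  seg 1: down by d7 = 42/5 → (0, -42/5)
  seg 2: up by d2 = 15 → (0, 33/5)
  seg 3: down by d8 = -391/20 → (0, 523/20)
  seg 4: right by d6 = 45/2 → (45/2, 523/20)
  seg 5: down by d6 = 45/2 → (45/2, 73/20)
  seg 6: down by d5 = 3/5 → (45/2, 61/20)
  seg 7: down by d3 = 8 → (45/2, -99/20)
  seg 8: down by d8 = -391/20 → (45/2, 73/5)

d6 = 45/2
d7 = 42/5
d8 = -391/20
d9 = -433/20
d10 = 25/2
endpoint = (45/2, 73/5)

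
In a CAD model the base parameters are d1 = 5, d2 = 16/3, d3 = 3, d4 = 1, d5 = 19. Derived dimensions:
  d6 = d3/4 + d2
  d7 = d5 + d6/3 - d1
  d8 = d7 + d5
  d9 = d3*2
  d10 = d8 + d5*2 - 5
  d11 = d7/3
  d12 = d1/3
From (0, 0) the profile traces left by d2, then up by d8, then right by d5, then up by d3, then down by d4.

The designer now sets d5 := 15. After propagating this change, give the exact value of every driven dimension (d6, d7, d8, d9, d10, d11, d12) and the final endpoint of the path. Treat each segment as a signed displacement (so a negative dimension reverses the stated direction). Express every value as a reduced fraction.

Apply edit: d5 := 15
  d6 = d3/4 + d2 = 73/12
  d7 = d5 + d6/3 - d1 = 433/36
  d8 = d7 + d5 = 973/36
  d9 = d3*2 = 6
  d10 = d8 + d5*2 - 5 = 1873/36
  d11 = d7/3 = 433/108
  d12 = d1/3 = 5/3
Walk from origin (0, 0):
  seg 1: left by d2 = 16/3 → (-16/3, 0)
  seg 2: up by d8 = 973/36 → (-16/3, 973/36)
  seg 3: right by d5 = 15 → (29/3, 973/36)
  seg 4: up by d3 = 3 → (29/3, 1081/36)
  seg 5: down by d4 = 1 → (29/3, 1045/36)

d6 = 73/12
d7 = 433/36
d8 = 973/36
d9 = 6
d10 = 1873/36
d11 = 433/108
d12 = 5/3
endpoint = (29/3, 1045/36)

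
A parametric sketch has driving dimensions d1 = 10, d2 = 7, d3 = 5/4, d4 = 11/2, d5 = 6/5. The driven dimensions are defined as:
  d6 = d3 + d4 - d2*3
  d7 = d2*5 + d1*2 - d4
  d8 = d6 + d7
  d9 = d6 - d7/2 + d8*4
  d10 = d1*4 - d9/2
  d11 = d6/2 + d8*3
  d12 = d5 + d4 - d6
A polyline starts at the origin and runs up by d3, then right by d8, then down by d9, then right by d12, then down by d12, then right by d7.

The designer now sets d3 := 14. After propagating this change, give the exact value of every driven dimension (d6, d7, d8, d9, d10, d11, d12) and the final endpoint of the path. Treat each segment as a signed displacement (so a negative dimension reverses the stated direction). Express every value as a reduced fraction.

d6 = -3/2
d7 = 99/2
d8 = 48
d9 = 663/4
d10 = -343/8
d11 = 573/4
d12 = 41/5
endpoint = (1057/10, -3199/20)

Apply edit: d3 := 14
  d6 = d3 + d4 - d2*3 = -3/2
  d7 = d2*5 + d1*2 - d4 = 99/2
  d8 = d6 + d7 = 48
  d9 = d6 - d7/2 + d8*4 = 663/4
  d10 = d1*4 - d9/2 = -343/8
  d11 = d6/2 + d8*3 = 573/4
  d12 = d5 + d4 - d6 = 41/5
Walk from origin (0, 0):
  seg 1: up by d3 = 14 → (0, 14)
  seg 2: right by d8 = 48 → (48, 14)
  seg 3: down by d9 = 663/4 → (48, -607/4)
  seg 4: right by d12 = 41/5 → (281/5, -607/4)
  seg 5: down by d12 = 41/5 → (281/5, -3199/20)
  seg 6: right by d7 = 99/2 → (1057/10, -3199/20)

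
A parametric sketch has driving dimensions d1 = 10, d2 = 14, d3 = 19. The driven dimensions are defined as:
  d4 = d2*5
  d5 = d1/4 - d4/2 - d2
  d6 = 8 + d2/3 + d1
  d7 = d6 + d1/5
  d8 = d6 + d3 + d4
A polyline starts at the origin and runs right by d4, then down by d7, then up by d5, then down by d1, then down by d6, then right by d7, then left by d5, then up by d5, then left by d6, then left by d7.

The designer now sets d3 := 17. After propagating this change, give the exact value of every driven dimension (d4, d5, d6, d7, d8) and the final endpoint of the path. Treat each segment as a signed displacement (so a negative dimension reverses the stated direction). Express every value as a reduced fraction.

Apply edit: d3 := 17
  d4 = d2*5 = 70
  d5 = d1/4 - d4/2 - d2 = -93/2
  d6 = 8 + d2/3 + d1 = 68/3
  d7 = d6 + d1/5 = 74/3
  d8 = d6 + d3 + d4 = 329/3
Walk from origin (0, 0):
  seg 1: right by d4 = 70 → (70, 0)
  seg 2: down by d7 = 74/3 → (70, -74/3)
  seg 3: up by d5 = -93/2 → (70, -427/6)
  seg 4: down by d1 = 10 → (70, -487/6)
  seg 5: down by d6 = 68/3 → (70, -623/6)
  seg 6: right by d7 = 74/3 → (284/3, -623/6)
  seg 7: left by d5 = -93/2 → (847/6, -623/6)
  seg 8: up by d5 = -93/2 → (847/6, -451/3)
  seg 9: left by d6 = 68/3 → (237/2, -451/3)
  seg 10: left by d7 = 74/3 → (563/6, -451/3)

d4 = 70
d5 = -93/2
d6 = 68/3
d7 = 74/3
d8 = 329/3
endpoint = (563/6, -451/3)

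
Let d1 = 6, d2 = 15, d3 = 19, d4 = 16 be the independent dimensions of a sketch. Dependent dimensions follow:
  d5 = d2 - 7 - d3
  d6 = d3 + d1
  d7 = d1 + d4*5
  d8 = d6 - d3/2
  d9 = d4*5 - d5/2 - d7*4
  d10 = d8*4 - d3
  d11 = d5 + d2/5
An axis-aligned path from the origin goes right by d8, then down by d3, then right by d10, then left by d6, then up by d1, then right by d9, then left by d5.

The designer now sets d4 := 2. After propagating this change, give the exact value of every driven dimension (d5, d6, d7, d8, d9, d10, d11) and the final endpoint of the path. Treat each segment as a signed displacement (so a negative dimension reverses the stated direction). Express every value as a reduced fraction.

Apply edit: d4 := 2
  d5 = d2 - 7 - d3 = -11
  d6 = d3 + d1 = 25
  d7 = d1 + d4*5 = 16
  d8 = d6 - d3/2 = 31/2
  d9 = d4*5 - d5/2 - d7*4 = -97/2
  d10 = d8*4 - d3 = 43
  d11 = d5 + d2/5 = -8
Walk from origin (0, 0):
  seg 1: right by d8 = 31/2 → (31/2, 0)
  seg 2: down by d3 = 19 → (31/2, -19)
  seg 3: right by d10 = 43 → (117/2, -19)
  seg 4: left by d6 = 25 → (67/2, -19)
  seg 5: up by d1 = 6 → (67/2, -13)
  seg 6: right by d9 = -97/2 → (-15, -13)
  seg 7: left by d5 = -11 → (-4, -13)

d5 = -11
d6 = 25
d7 = 16
d8 = 31/2
d9 = -97/2
d10 = 43
d11 = -8
endpoint = (-4, -13)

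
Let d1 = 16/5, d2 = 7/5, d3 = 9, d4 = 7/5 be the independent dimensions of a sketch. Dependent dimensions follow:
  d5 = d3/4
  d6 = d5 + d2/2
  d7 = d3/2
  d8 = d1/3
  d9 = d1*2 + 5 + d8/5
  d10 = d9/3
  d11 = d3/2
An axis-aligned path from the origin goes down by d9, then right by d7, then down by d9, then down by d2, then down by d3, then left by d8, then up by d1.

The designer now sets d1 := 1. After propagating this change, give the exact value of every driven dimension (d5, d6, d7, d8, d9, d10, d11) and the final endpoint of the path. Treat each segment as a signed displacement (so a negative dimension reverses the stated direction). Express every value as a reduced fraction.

Apply edit: d1 := 1
  d5 = d3/4 = 9/4
  d6 = d5 + d2/2 = 59/20
  d7 = d3/2 = 9/2
  d8 = d1/3 = 1/3
  d9 = d1*2 + 5 + d8/5 = 106/15
  d10 = d9/3 = 106/45
  d11 = d3/2 = 9/2
Walk from origin (0, 0):
  seg 1: down by d9 = 106/15 → (0, -106/15)
  seg 2: right by d7 = 9/2 → (9/2, -106/15)
  seg 3: down by d9 = 106/15 → (9/2, -212/15)
  seg 4: down by d2 = 7/5 → (9/2, -233/15)
  seg 5: down by d3 = 9 → (9/2, -368/15)
  seg 6: left by d8 = 1/3 → (25/6, -368/15)
  seg 7: up by d1 = 1 → (25/6, -353/15)

d5 = 9/4
d6 = 59/20
d7 = 9/2
d8 = 1/3
d9 = 106/15
d10 = 106/45
d11 = 9/2
endpoint = (25/6, -353/15)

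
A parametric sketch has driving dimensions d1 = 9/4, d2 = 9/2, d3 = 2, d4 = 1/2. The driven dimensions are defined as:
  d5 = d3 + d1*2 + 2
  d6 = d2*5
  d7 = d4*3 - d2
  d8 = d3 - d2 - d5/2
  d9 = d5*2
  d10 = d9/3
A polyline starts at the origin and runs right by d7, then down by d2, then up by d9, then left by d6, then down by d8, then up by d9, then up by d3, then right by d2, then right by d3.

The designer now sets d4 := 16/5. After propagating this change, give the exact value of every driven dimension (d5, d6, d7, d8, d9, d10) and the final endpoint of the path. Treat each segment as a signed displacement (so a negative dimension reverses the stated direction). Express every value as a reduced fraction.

d5 = 17/2
d6 = 45/2
d7 = 51/10
d8 = -27/4
d9 = 17
d10 = 17/3
endpoint = (-109/10, 153/4)

Apply edit: d4 := 16/5
  d5 = d3 + d1*2 + 2 = 17/2
  d6 = d2*5 = 45/2
  d7 = d4*3 - d2 = 51/10
  d8 = d3 - d2 - d5/2 = -27/4
  d9 = d5*2 = 17
  d10 = d9/3 = 17/3
Walk from origin (0, 0):
  seg 1: right by d7 = 51/10 → (51/10, 0)
  seg 2: down by d2 = 9/2 → (51/10, -9/2)
  seg 3: up by d9 = 17 → (51/10, 25/2)
  seg 4: left by d6 = 45/2 → (-87/5, 25/2)
  seg 5: down by d8 = -27/4 → (-87/5, 77/4)
  seg 6: up by d9 = 17 → (-87/5, 145/4)
  seg 7: up by d3 = 2 → (-87/5, 153/4)
  seg 8: right by d2 = 9/2 → (-129/10, 153/4)
  seg 9: right by d3 = 2 → (-109/10, 153/4)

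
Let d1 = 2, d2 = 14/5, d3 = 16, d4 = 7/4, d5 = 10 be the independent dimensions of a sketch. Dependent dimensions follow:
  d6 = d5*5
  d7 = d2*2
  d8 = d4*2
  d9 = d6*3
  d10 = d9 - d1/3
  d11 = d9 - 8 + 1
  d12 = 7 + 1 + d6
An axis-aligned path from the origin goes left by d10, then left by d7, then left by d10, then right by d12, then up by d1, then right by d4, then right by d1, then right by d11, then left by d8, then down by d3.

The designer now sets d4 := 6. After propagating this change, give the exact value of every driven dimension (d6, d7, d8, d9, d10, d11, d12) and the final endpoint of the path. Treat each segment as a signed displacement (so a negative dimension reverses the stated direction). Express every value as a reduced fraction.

Apply edit: d4 := 6
  d6 = d5*5 = 50
  d7 = d2*2 = 28/5
  d8 = d4*2 = 12
  d9 = d6*3 = 150
  d10 = d9 - d1/3 = 448/3
  d11 = d9 - 8 + 1 = 143
  d12 = 7 + 1 + d6 = 58
Walk from origin (0, 0):
  seg 1: left by d10 = 448/3 → (-448/3, 0)
  seg 2: left by d7 = 28/5 → (-2324/15, 0)
  seg 3: left by d10 = 448/3 → (-4564/15, 0)
  seg 4: right by d12 = 58 → (-3694/15, 0)
  seg 5: up by d1 = 2 → (-3694/15, 2)
  seg 6: right by d4 = 6 → (-3604/15, 2)
  seg 7: right by d1 = 2 → (-3574/15, 2)
  seg 8: right by d11 = 143 → (-1429/15, 2)
  seg 9: left by d8 = 12 → (-1609/15, 2)
  seg 10: down by d3 = 16 → (-1609/15, -14)

d6 = 50
d7 = 28/5
d8 = 12
d9 = 150
d10 = 448/3
d11 = 143
d12 = 58
endpoint = (-1609/15, -14)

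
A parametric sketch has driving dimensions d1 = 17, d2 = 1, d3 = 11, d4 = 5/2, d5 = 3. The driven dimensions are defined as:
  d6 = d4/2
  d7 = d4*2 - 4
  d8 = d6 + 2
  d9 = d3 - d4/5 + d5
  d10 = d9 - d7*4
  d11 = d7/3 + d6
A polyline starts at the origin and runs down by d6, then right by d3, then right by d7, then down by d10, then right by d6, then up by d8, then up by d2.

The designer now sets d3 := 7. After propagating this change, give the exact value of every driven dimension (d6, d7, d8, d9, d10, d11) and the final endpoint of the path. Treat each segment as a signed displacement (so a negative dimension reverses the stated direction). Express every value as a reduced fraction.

d6 = 5/4
d7 = 1
d8 = 13/4
d9 = 19/2
d10 = 11/2
d11 = 19/12
endpoint = (37/4, -5/2)

Apply edit: d3 := 7
  d6 = d4/2 = 5/4
  d7 = d4*2 - 4 = 1
  d8 = d6 + 2 = 13/4
  d9 = d3 - d4/5 + d5 = 19/2
  d10 = d9 - d7*4 = 11/2
  d11 = d7/3 + d6 = 19/12
Walk from origin (0, 0):
  seg 1: down by d6 = 5/4 → (0, -5/4)
  seg 2: right by d3 = 7 → (7, -5/4)
  seg 3: right by d7 = 1 → (8, -5/4)
  seg 4: down by d10 = 11/2 → (8, -27/4)
  seg 5: right by d6 = 5/4 → (37/4, -27/4)
  seg 6: up by d8 = 13/4 → (37/4, -7/2)
  seg 7: up by d2 = 1 → (37/4, -5/2)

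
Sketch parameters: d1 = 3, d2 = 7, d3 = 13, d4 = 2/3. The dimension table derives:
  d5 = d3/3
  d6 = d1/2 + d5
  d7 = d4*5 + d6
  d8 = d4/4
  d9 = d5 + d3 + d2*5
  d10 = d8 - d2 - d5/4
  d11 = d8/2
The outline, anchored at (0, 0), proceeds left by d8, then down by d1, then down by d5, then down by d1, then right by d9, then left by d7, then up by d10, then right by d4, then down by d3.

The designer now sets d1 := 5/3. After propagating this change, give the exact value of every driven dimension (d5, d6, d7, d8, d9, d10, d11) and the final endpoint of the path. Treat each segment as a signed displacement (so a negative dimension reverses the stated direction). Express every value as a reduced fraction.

d5 = 13/3
d6 = 31/6
d7 = 17/2
d8 = 1/6
d9 = 157/3
d10 = -95/12
d11 = 1/12
endpoint = (133/3, -343/12)

Apply edit: d1 := 5/3
  d5 = d3/3 = 13/3
  d6 = d1/2 + d5 = 31/6
  d7 = d4*5 + d6 = 17/2
  d8 = d4/4 = 1/6
  d9 = d5 + d3 + d2*5 = 157/3
  d10 = d8 - d2 - d5/4 = -95/12
  d11 = d8/2 = 1/12
Walk from origin (0, 0):
  seg 1: left by d8 = 1/6 → (-1/6, 0)
  seg 2: down by d1 = 5/3 → (-1/6, -5/3)
  seg 3: down by d5 = 13/3 → (-1/6, -6)
  seg 4: down by d1 = 5/3 → (-1/6, -23/3)
  seg 5: right by d9 = 157/3 → (313/6, -23/3)
  seg 6: left by d7 = 17/2 → (131/3, -23/3)
  seg 7: up by d10 = -95/12 → (131/3, -187/12)
  seg 8: right by d4 = 2/3 → (133/3, -187/12)
  seg 9: down by d3 = 13 → (133/3, -343/12)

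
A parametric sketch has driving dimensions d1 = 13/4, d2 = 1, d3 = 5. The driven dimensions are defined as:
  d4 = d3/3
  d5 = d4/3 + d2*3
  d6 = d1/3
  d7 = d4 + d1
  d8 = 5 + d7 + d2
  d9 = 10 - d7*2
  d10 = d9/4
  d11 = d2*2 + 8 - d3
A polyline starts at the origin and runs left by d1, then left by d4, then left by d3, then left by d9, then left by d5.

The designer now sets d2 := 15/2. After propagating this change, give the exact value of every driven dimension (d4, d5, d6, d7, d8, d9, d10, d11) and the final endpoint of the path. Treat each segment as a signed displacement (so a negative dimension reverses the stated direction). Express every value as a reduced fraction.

d4 = 5/3
d5 = 415/18
d6 = 13/12
d7 = 59/12
d8 = 209/12
d9 = 1/6
d10 = 1/24
d11 = 18
endpoint = (-1193/36, 0)

Apply edit: d2 := 15/2
  d4 = d3/3 = 5/3
  d5 = d4/3 + d2*3 = 415/18
  d6 = d1/3 = 13/12
  d7 = d4 + d1 = 59/12
  d8 = 5 + d7 + d2 = 209/12
  d9 = 10 - d7*2 = 1/6
  d10 = d9/4 = 1/24
  d11 = d2*2 + 8 - d3 = 18
Walk from origin (0, 0):
  seg 1: left by d1 = 13/4 → (-13/4, 0)
  seg 2: left by d4 = 5/3 → (-59/12, 0)
  seg 3: left by d3 = 5 → (-119/12, 0)
  seg 4: left by d9 = 1/6 → (-121/12, 0)
  seg 5: left by d5 = 415/18 → (-1193/36, 0)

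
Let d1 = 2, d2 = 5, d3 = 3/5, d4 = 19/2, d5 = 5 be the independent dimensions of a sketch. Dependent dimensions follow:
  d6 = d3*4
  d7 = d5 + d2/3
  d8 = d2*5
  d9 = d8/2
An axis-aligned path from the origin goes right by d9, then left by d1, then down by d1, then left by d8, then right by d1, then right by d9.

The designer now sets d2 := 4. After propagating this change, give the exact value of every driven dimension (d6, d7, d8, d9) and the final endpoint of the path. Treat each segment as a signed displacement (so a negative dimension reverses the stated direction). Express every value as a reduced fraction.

d6 = 12/5
d7 = 19/3
d8 = 20
d9 = 10
endpoint = (0, -2)

Apply edit: d2 := 4
  d6 = d3*4 = 12/5
  d7 = d5 + d2/3 = 19/3
  d8 = d2*5 = 20
  d9 = d8/2 = 10
Walk from origin (0, 0):
  seg 1: right by d9 = 10 → (10, 0)
  seg 2: left by d1 = 2 → (8, 0)
  seg 3: down by d1 = 2 → (8, -2)
  seg 4: left by d8 = 20 → (-12, -2)
  seg 5: right by d1 = 2 → (-10, -2)
  seg 6: right by d9 = 10 → (0, -2)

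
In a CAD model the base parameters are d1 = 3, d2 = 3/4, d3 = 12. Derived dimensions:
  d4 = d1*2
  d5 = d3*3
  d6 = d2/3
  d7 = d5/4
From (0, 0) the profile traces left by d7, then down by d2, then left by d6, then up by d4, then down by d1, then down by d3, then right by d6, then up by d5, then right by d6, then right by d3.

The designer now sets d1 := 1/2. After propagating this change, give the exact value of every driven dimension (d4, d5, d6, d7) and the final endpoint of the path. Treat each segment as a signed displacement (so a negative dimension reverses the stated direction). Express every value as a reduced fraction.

d4 = 1
d5 = 36
d6 = 1/4
d7 = 9
endpoint = (13/4, 95/4)

Apply edit: d1 := 1/2
  d4 = d1*2 = 1
  d5 = d3*3 = 36
  d6 = d2/3 = 1/4
  d7 = d5/4 = 9
Walk from origin (0, 0):
  seg 1: left by d7 = 9 → (-9, 0)
  seg 2: down by d2 = 3/4 → (-9, -3/4)
  seg 3: left by d6 = 1/4 → (-37/4, -3/4)
  seg 4: up by d4 = 1 → (-37/4, 1/4)
  seg 5: down by d1 = 1/2 → (-37/4, -1/4)
  seg 6: down by d3 = 12 → (-37/4, -49/4)
  seg 7: right by d6 = 1/4 → (-9, -49/4)
  seg 8: up by d5 = 36 → (-9, 95/4)
  seg 9: right by d6 = 1/4 → (-35/4, 95/4)
  seg 10: right by d3 = 12 → (13/4, 95/4)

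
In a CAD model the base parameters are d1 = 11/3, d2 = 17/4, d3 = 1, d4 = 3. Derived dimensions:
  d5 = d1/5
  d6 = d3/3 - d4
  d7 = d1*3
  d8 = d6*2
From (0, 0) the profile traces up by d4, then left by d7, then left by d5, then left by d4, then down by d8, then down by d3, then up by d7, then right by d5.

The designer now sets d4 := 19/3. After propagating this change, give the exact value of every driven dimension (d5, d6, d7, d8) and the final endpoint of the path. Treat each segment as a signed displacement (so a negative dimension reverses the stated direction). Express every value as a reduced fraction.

Apply edit: d4 := 19/3
  d5 = d1/5 = 11/15
  d6 = d3/3 - d4 = -6
  d7 = d1*3 = 11
  d8 = d6*2 = -12
Walk from origin (0, 0):
  seg 1: up by d4 = 19/3 → (0, 19/3)
  seg 2: left by d7 = 11 → (-11, 19/3)
  seg 3: left by d5 = 11/15 → (-176/15, 19/3)
  seg 4: left by d4 = 19/3 → (-271/15, 19/3)
  seg 5: down by d8 = -12 → (-271/15, 55/3)
  seg 6: down by d3 = 1 → (-271/15, 52/3)
  seg 7: up by d7 = 11 → (-271/15, 85/3)
  seg 8: right by d5 = 11/15 → (-52/3, 85/3)

d5 = 11/15
d6 = -6
d7 = 11
d8 = -12
endpoint = (-52/3, 85/3)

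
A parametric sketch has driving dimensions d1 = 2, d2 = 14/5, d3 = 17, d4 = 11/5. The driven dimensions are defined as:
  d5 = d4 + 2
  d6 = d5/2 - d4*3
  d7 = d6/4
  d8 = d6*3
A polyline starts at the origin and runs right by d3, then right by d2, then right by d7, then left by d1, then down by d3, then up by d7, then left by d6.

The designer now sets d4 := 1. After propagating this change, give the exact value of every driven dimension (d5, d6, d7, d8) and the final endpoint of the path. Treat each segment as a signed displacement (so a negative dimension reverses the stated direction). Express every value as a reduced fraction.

d5 = 3
d6 = -3/2
d7 = -3/8
d8 = -9/2
endpoint = (757/40, -139/8)

Apply edit: d4 := 1
  d5 = d4 + 2 = 3
  d6 = d5/2 - d4*3 = -3/2
  d7 = d6/4 = -3/8
  d8 = d6*3 = -9/2
Walk from origin (0, 0):
  seg 1: right by d3 = 17 → (17, 0)
  seg 2: right by d2 = 14/5 → (99/5, 0)
  seg 3: right by d7 = -3/8 → (777/40, 0)
  seg 4: left by d1 = 2 → (697/40, 0)
  seg 5: down by d3 = 17 → (697/40, -17)
  seg 6: up by d7 = -3/8 → (697/40, -139/8)
  seg 7: left by d6 = -3/2 → (757/40, -139/8)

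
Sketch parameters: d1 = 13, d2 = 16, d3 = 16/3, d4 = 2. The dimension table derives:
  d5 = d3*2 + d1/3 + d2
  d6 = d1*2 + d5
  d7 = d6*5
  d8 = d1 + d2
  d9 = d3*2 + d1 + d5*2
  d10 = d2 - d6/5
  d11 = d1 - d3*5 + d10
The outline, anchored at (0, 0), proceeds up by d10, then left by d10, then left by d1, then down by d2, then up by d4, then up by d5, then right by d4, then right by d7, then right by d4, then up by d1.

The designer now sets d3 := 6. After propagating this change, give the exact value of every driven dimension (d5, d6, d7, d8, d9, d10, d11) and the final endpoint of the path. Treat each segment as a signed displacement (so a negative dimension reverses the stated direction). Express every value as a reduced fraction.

d5 = 97/3
d6 = 175/3
d7 = 875/3
d8 = 29
d9 = 269/3
d10 = 13/3
d11 = -38/3
endpoint = (835/3, 107/3)

Apply edit: d3 := 6
  d5 = d3*2 + d1/3 + d2 = 97/3
  d6 = d1*2 + d5 = 175/3
  d7 = d6*5 = 875/3
  d8 = d1 + d2 = 29
  d9 = d3*2 + d1 + d5*2 = 269/3
  d10 = d2 - d6/5 = 13/3
  d11 = d1 - d3*5 + d10 = -38/3
Walk from origin (0, 0):
  seg 1: up by d10 = 13/3 → (0, 13/3)
  seg 2: left by d10 = 13/3 → (-13/3, 13/3)
  seg 3: left by d1 = 13 → (-52/3, 13/3)
  seg 4: down by d2 = 16 → (-52/3, -35/3)
  seg 5: up by d4 = 2 → (-52/3, -29/3)
  seg 6: up by d5 = 97/3 → (-52/3, 68/3)
  seg 7: right by d4 = 2 → (-46/3, 68/3)
  seg 8: right by d7 = 875/3 → (829/3, 68/3)
  seg 9: right by d4 = 2 → (835/3, 68/3)
  seg 10: up by d1 = 13 → (835/3, 107/3)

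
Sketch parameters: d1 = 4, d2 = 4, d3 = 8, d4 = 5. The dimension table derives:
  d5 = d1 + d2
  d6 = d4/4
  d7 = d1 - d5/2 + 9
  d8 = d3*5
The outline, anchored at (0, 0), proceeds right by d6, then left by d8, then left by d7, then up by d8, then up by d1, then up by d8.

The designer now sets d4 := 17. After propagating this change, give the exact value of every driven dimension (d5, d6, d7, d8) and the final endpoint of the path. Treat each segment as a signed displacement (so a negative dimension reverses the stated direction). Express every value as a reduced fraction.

Apply edit: d4 := 17
  d5 = d1 + d2 = 8
  d6 = d4/4 = 17/4
  d7 = d1 - d5/2 + 9 = 9
  d8 = d3*5 = 40
Walk from origin (0, 0):
  seg 1: right by d6 = 17/4 → (17/4, 0)
  seg 2: left by d8 = 40 → (-143/4, 0)
  seg 3: left by d7 = 9 → (-179/4, 0)
  seg 4: up by d8 = 40 → (-179/4, 40)
  seg 5: up by d1 = 4 → (-179/4, 44)
  seg 6: up by d8 = 40 → (-179/4, 84)

d5 = 8
d6 = 17/4
d7 = 9
d8 = 40
endpoint = (-179/4, 84)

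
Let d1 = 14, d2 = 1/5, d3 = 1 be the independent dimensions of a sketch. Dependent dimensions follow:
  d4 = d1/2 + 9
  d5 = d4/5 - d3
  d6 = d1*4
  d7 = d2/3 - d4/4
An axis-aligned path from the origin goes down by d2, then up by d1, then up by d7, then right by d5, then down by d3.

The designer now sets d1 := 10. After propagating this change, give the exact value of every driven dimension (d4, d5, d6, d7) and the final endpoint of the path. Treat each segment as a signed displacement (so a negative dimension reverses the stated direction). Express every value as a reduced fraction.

d4 = 14
d5 = 9/5
d6 = 40
d7 = -103/30
endpoint = (9/5, 161/30)

Apply edit: d1 := 10
  d4 = d1/2 + 9 = 14
  d5 = d4/5 - d3 = 9/5
  d6 = d1*4 = 40
  d7 = d2/3 - d4/4 = -103/30
Walk from origin (0, 0):
  seg 1: down by d2 = 1/5 → (0, -1/5)
  seg 2: up by d1 = 10 → (0, 49/5)
  seg 3: up by d7 = -103/30 → (0, 191/30)
  seg 4: right by d5 = 9/5 → (9/5, 191/30)
  seg 5: down by d3 = 1 → (9/5, 161/30)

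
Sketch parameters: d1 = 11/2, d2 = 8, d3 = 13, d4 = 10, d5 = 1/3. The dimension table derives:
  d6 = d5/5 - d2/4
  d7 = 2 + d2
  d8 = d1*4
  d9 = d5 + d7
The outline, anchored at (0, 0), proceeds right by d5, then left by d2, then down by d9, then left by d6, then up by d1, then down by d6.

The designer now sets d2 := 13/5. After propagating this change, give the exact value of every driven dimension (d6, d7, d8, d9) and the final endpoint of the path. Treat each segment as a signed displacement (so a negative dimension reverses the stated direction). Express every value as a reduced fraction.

Apply edit: d2 := 13/5
  d6 = d5/5 - d2/4 = -7/12
  d7 = 2 + d2 = 23/5
  d8 = d1*4 = 22
  d9 = d5 + d7 = 74/15
Walk from origin (0, 0):
  seg 1: right by d5 = 1/3 → (1/3, 0)
  seg 2: left by d2 = 13/5 → (-34/15, 0)
  seg 3: down by d9 = 74/15 → (-34/15, -74/15)
  seg 4: left by d6 = -7/12 → (-101/60, -74/15)
  seg 5: up by d1 = 11/2 → (-101/60, 17/30)
  seg 6: down by d6 = -7/12 → (-101/60, 23/20)

d6 = -7/12
d7 = 23/5
d8 = 22
d9 = 74/15
endpoint = (-101/60, 23/20)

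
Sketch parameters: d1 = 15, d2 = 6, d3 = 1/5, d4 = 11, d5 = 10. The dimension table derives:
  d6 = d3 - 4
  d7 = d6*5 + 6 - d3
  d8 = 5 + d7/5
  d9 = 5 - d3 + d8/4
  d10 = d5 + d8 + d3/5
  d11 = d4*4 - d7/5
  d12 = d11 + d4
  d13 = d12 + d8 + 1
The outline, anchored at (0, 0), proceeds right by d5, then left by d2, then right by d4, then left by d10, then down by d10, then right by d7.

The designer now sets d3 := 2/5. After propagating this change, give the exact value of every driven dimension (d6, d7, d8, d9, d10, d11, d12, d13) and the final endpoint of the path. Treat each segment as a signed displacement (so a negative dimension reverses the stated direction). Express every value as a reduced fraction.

Apply edit: d3 := 2/5
  d6 = d3 - 4 = -18/5
  d7 = d6*5 + 6 - d3 = -62/5
  d8 = 5 + d7/5 = 63/25
  d9 = 5 - d3 + d8/4 = 523/100
  d10 = d5 + d8 + d3/5 = 63/5
  d11 = d4*4 - d7/5 = 1162/25
  d12 = d11 + d4 = 1437/25
  d13 = d12 + d8 + 1 = 61
Walk from origin (0, 0):
  seg 1: right by d5 = 10 → (10, 0)
  seg 2: left by d2 = 6 → (4, 0)
  seg 3: right by d4 = 11 → (15, 0)
  seg 4: left by d10 = 63/5 → (12/5, 0)
  seg 5: down by d10 = 63/5 → (12/5, -63/5)
  seg 6: right by d7 = -62/5 → (-10, -63/5)

d6 = -18/5
d7 = -62/5
d8 = 63/25
d9 = 523/100
d10 = 63/5
d11 = 1162/25
d12 = 1437/25
d13 = 61
endpoint = (-10, -63/5)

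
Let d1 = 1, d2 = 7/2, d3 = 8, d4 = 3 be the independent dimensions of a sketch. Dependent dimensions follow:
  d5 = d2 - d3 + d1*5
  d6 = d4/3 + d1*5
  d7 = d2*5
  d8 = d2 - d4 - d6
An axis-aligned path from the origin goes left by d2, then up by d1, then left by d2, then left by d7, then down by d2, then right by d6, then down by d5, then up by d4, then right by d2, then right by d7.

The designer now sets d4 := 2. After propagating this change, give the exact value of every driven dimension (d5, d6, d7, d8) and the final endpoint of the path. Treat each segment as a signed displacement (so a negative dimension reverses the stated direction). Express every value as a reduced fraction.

Apply edit: d4 := 2
  d5 = d2 - d3 + d1*5 = 1/2
  d6 = d4/3 + d1*5 = 17/3
  d7 = d2*5 = 35/2
  d8 = d2 - d4 - d6 = -25/6
Walk from origin (0, 0):
  seg 1: left by d2 = 7/2 → (-7/2, 0)
  seg 2: up by d1 = 1 → (-7/2, 1)
  seg 3: left by d2 = 7/2 → (-7, 1)
  seg 4: left by d7 = 35/2 → (-49/2, 1)
  seg 5: down by d2 = 7/2 → (-49/2, -5/2)
  seg 6: right by d6 = 17/3 → (-113/6, -5/2)
  seg 7: down by d5 = 1/2 → (-113/6, -3)
  seg 8: up by d4 = 2 → (-113/6, -1)
  seg 9: right by d2 = 7/2 → (-46/3, -1)
  seg 10: right by d7 = 35/2 → (13/6, -1)

d5 = 1/2
d6 = 17/3
d7 = 35/2
d8 = -25/6
endpoint = (13/6, -1)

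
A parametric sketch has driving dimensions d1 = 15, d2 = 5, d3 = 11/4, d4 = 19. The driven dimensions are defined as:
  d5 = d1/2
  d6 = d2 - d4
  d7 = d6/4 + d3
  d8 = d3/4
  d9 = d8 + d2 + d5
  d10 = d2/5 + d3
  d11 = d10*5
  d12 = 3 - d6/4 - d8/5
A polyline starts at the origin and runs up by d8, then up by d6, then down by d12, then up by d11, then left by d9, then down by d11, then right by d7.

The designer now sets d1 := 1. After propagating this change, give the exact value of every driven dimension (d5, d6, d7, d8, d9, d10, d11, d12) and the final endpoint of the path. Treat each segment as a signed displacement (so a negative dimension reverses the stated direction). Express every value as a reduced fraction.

Apply edit: d1 := 1
  d5 = d1/2 = 1/2
  d6 = d2 - d4 = -14
  d7 = d6/4 + d3 = -3/4
  d8 = d3/4 = 11/16
  d9 = d8 + d2 + d5 = 99/16
  d10 = d2/5 + d3 = 15/4
  d11 = d10*5 = 75/4
  d12 = 3 - d6/4 - d8/5 = 509/80
Walk from origin (0, 0):
  seg 1: up by d8 = 11/16 → (0, 11/16)
  seg 2: up by d6 = -14 → (0, -213/16)
  seg 3: down by d12 = 509/80 → (0, -787/40)
  seg 4: up by d11 = 75/4 → (0, -37/40)
  seg 5: left by d9 = 99/16 → (-99/16, -37/40)
  seg 6: down by d11 = 75/4 → (-99/16, -787/40)
  seg 7: right by d7 = -3/4 → (-111/16, -787/40)

d5 = 1/2
d6 = -14
d7 = -3/4
d8 = 11/16
d9 = 99/16
d10 = 15/4
d11 = 75/4
d12 = 509/80
endpoint = (-111/16, -787/40)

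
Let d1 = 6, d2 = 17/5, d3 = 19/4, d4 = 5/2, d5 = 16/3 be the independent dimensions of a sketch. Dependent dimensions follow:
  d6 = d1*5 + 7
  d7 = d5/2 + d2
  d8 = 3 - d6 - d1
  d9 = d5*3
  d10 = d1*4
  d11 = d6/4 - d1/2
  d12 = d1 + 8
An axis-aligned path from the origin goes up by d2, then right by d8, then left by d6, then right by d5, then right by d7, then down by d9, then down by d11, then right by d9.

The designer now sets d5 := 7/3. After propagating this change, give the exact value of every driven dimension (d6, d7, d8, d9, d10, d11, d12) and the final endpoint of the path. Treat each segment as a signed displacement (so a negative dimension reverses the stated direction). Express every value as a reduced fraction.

Apply edit: d5 := 7/3
  d6 = d1*5 + 7 = 37
  d7 = d5/2 + d2 = 137/30
  d8 = 3 - d6 - d1 = -40
  d9 = d5*3 = 7
  d10 = d1*4 = 24
  d11 = d6/4 - d1/2 = 25/4
  d12 = d1 + 8 = 14
Walk from origin (0, 0):
  seg 1: up by d2 = 17/5 → (0, 17/5)
  seg 2: right by d8 = -40 → (-40, 17/5)
  seg 3: left by d6 = 37 → (-77, 17/5)
  seg 4: right by d5 = 7/3 → (-224/3, 17/5)
  seg 5: right by d7 = 137/30 → (-701/10, 17/5)
  seg 6: down by d9 = 7 → (-701/10, -18/5)
  seg 7: down by d11 = 25/4 → (-701/10, -197/20)
  seg 8: right by d9 = 7 → (-631/10, -197/20)

d6 = 37
d7 = 137/30
d8 = -40
d9 = 7
d10 = 24
d11 = 25/4
d12 = 14
endpoint = (-631/10, -197/20)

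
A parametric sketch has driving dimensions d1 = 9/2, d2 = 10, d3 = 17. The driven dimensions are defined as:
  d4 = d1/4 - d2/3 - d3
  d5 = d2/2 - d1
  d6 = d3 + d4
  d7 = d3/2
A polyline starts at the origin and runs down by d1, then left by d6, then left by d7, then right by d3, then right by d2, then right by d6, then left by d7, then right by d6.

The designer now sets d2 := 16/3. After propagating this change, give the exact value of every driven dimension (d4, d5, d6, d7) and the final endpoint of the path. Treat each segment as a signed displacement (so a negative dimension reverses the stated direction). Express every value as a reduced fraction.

Apply edit: d2 := 16/3
  d4 = d1/4 - d2/3 - d3 = -1271/72
  d5 = d2/2 - d1 = -11/6
  d6 = d3 + d4 = -47/72
  d7 = d3/2 = 17/2
Walk from origin (0, 0):
  seg 1: down by d1 = 9/2 → (0, -9/2)
  seg 2: left by d6 = -47/72 → (47/72, -9/2)
  seg 3: left by d7 = 17/2 → (-565/72, -9/2)
  seg 4: right by d3 = 17 → (659/72, -9/2)
  seg 5: right by d2 = 16/3 → (1043/72, -9/2)
  seg 6: right by d6 = -47/72 → (83/6, -9/2)
  seg 7: left by d7 = 17/2 → (16/3, -9/2)
  seg 8: right by d6 = -47/72 → (337/72, -9/2)

d4 = -1271/72
d5 = -11/6
d6 = -47/72
d7 = 17/2
endpoint = (337/72, -9/2)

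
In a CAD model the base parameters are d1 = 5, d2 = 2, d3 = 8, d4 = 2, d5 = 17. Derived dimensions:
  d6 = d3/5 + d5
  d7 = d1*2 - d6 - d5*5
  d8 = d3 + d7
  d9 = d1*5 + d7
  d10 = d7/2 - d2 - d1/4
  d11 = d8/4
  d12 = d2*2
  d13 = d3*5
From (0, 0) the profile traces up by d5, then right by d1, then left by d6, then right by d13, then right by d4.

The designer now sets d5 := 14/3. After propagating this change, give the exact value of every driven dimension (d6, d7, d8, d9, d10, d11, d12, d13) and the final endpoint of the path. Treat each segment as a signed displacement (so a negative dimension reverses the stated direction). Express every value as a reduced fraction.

d6 = 94/15
d7 = -98/5
d8 = -58/5
d9 = 27/5
d10 = -261/20
d11 = -29/10
d12 = 4
d13 = 40
endpoint = (611/15, 14/3)

Apply edit: d5 := 14/3
  d6 = d3/5 + d5 = 94/15
  d7 = d1*2 - d6 - d5*5 = -98/5
  d8 = d3 + d7 = -58/5
  d9 = d1*5 + d7 = 27/5
  d10 = d7/2 - d2 - d1/4 = -261/20
  d11 = d8/4 = -29/10
  d12 = d2*2 = 4
  d13 = d3*5 = 40
Walk from origin (0, 0):
  seg 1: up by d5 = 14/3 → (0, 14/3)
  seg 2: right by d1 = 5 → (5, 14/3)
  seg 3: left by d6 = 94/15 → (-19/15, 14/3)
  seg 4: right by d13 = 40 → (581/15, 14/3)
  seg 5: right by d4 = 2 → (611/15, 14/3)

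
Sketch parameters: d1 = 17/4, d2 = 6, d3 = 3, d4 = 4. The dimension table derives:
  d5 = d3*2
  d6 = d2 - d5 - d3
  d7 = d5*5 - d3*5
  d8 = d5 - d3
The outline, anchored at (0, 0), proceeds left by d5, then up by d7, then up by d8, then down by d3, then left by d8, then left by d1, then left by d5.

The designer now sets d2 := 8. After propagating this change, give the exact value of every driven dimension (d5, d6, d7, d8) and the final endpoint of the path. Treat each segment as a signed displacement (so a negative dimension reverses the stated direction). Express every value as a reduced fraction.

Apply edit: d2 := 8
  d5 = d3*2 = 6
  d6 = d2 - d5 - d3 = -1
  d7 = d5*5 - d3*5 = 15
  d8 = d5 - d3 = 3
Walk from origin (0, 0):
  seg 1: left by d5 = 6 → (-6, 0)
  seg 2: up by d7 = 15 → (-6, 15)
  seg 3: up by d8 = 3 → (-6, 18)
  seg 4: down by d3 = 3 → (-6, 15)
  seg 5: left by d8 = 3 → (-9, 15)
  seg 6: left by d1 = 17/4 → (-53/4, 15)
  seg 7: left by d5 = 6 → (-77/4, 15)

d5 = 6
d6 = -1
d7 = 15
d8 = 3
endpoint = (-77/4, 15)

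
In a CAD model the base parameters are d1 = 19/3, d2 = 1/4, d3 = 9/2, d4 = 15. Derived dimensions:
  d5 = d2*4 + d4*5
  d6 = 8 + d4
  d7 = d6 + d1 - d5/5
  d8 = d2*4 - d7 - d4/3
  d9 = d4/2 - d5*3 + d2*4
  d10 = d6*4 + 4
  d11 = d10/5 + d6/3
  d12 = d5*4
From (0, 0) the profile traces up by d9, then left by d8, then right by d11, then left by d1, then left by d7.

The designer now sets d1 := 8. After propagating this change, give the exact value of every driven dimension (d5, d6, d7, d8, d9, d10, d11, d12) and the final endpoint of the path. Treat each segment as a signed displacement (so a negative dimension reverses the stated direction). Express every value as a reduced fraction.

Apply edit: d1 := 8
  d5 = d2*4 + d4*5 = 76
  d6 = 8 + d4 = 23
  d7 = d6 + d1 - d5/5 = 79/5
  d8 = d2*4 - d7 - d4/3 = -99/5
  d9 = d4/2 - d5*3 + d2*4 = -439/2
  d10 = d6*4 + 4 = 96
  d11 = d10/5 + d6/3 = 403/15
  d12 = d5*4 = 304
Walk from origin (0, 0):
  seg 1: up by d9 = -439/2 → (0, -439/2)
  seg 2: left by d8 = -99/5 → (99/5, -439/2)
  seg 3: right by d11 = 403/15 → (140/3, -439/2)
  seg 4: left by d1 = 8 → (116/3, -439/2)
  seg 5: left by d7 = 79/5 → (343/15, -439/2)

d5 = 76
d6 = 23
d7 = 79/5
d8 = -99/5
d9 = -439/2
d10 = 96
d11 = 403/15
d12 = 304
endpoint = (343/15, -439/2)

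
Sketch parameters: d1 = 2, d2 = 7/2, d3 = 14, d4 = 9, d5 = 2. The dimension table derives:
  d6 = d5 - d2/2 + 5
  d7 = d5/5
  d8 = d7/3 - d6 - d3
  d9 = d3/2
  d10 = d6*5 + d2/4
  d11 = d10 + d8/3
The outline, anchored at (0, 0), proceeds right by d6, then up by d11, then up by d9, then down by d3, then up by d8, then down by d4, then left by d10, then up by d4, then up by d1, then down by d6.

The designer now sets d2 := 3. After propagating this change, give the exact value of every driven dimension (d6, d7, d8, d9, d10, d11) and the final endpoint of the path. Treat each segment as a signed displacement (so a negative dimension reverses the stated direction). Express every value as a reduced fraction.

d6 = 11/2
d7 = 2/5
d8 = -581/30
d9 = 7
d10 = 113/4
d11 = 3923/180
endpoint = (-91/4, -1453/180)

Apply edit: d2 := 3
  d6 = d5 - d2/2 + 5 = 11/2
  d7 = d5/5 = 2/5
  d8 = d7/3 - d6 - d3 = -581/30
  d9 = d3/2 = 7
  d10 = d6*5 + d2/4 = 113/4
  d11 = d10 + d8/3 = 3923/180
Walk from origin (0, 0):
  seg 1: right by d6 = 11/2 → (11/2, 0)
  seg 2: up by d11 = 3923/180 → (11/2, 3923/180)
  seg 3: up by d9 = 7 → (11/2, 5183/180)
  seg 4: down by d3 = 14 → (11/2, 2663/180)
  seg 5: up by d8 = -581/30 → (11/2, -823/180)
  seg 6: down by d4 = 9 → (11/2, -2443/180)
  seg 7: left by d10 = 113/4 → (-91/4, -2443/180)
  seg 8: up by d4 = 9 → (-91/4, -823/180)
  seg 9: up by d1 = 2 → (-91/4, -463/180)
  seg 10: down by d6 = 11/2 → (-91/4, -1453/180)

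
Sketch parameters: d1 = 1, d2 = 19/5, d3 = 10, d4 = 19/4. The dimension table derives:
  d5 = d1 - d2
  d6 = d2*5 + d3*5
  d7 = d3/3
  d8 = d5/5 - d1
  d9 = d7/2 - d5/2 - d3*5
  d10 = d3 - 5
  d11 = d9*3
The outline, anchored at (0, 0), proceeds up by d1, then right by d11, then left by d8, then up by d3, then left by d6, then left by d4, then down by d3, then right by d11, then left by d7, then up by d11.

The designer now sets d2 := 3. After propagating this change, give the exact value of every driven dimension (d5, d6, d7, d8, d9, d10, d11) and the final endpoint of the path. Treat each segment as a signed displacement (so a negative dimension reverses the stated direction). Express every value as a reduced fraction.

d5 = -2
d6 = 65
d7 = 10/3
d8 = -7/5
d9 = -142/3
d10 = 5
d11 = -142
endpoint = (-21341/60, -141)

Apply edit: d2 := 3
  d5 = d1 - d2 = -2
  d6 = d2*5 + d3*5 = 65
  d7 = d3/3 = 10/3
  d8 = d5/5 - d1 = -7/5
  d9 = d7/2 - d5/2 - d3*5 = -142/3
  d10 = d3 - 5 = 5
  d11 = d9*3 = -142
Walk from origin (0, 0):
  seg 1: up by d1 = 1 → (0, 1)
  seg 2: right by d11 = -142 → (-142, 1)
  seg 3: left by d8 = -7/5 → (-703/5, 1)
  seg 4: up by d3 = 10 → (-703/5, 11)
  seg 5: left by d6 = 65 → (-1028/5, 11)
  seg 6: left by d4 = 19/4 → (-4207/20, 11)
  seg 7: down by d3 = 10 → (-4207/20, 1)
  seg 8: right by d11 = -142 → (-7047/20, 1)
  seg 9: left by d7 = 10/3 → (-21341/60, 1)
  seg 10: up by d11 = -142 → (-21341/60, -141)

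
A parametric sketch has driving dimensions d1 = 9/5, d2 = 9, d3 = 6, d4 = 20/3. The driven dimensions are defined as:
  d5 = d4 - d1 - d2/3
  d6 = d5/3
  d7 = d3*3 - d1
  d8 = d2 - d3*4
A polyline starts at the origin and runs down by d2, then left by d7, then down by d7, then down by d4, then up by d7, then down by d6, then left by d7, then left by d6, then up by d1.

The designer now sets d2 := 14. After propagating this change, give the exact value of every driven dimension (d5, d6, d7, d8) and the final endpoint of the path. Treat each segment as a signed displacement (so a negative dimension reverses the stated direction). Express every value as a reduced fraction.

d5 = 1/5
d6 = 1/15
d7 = 81/5
d8 = -10
endpoint = (-487/15, -284/15)

Apply edit: d2 := 14
  d5 = d4 - d1 - d2/3 = 1/5
  d6 = d5/3 = 1/15
  d7 = d3*3 - d1 = 81/5
  d8 = d2 - d3*4 = -10
Walk from origin (0, 0):
  seg 1: down by d2 = 14 → (0, -14)
  seg 2: left by d7 = 81/5 → (-81/5, -14)
  seg 3: down by d7 = 81/5 → (-81/5, -151/5)
  seg 4: down by d4 = 20/3 → (-81/5, -553/15)
  seg 5: up by d7 = 81/5 → (-81/5, -62/3)
  seg 6: down by d6 = 1/15 → (-81/5, -311/15)
  seg 7: left by d7 = 81/5 → (-162/5, -311/15)
  seg 8: left by d6 = 1/15 → (-487/15, -311/15)
  seg 9: up by d1 = 9/5 → (-487/15, -284/15)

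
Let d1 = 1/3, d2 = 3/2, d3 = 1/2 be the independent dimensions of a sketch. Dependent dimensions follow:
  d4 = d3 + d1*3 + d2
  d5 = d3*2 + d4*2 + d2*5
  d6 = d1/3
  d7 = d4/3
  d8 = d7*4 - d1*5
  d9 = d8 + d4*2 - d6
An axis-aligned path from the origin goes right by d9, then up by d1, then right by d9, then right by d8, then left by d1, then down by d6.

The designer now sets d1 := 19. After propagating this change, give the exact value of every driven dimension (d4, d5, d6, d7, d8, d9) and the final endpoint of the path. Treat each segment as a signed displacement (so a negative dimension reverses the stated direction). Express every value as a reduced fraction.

Apply edit: d1 := 19
  d4 = d3 + d1*3 + d2 = 59
  d5 = d3*2 + d4*2 + d2*5 = 253/2
  d6 = d1/3 = 19/3
  d7 = d4/3 = 59/3
  d8 = d7*4 - d1*5 = -49/3
  d9 = d8 + d4*2 - d6 = 286/3
Walk from origin (0, 0):
  seg 1: right by d9 = 286/3 → (286/3, 0)
  seg 2: up by d1 = 19 → (286/3, 19)
  seg 3: right by d9 = 286/3 → (572/3, 19)
  seg 4: right by d8 = -49/3 → (523/3, 19)
  seg 5: left by d1 = 19 → (466/3, 19)
  seg 6: down by d6 = 19/3 → (466/3, 38/3)

d4 = 59
d5 = 253/2
d6 = 19/3
d7 = 59/3
d8 = -49/3
d9 = 286/3
endpoint = (466/3, 38/3)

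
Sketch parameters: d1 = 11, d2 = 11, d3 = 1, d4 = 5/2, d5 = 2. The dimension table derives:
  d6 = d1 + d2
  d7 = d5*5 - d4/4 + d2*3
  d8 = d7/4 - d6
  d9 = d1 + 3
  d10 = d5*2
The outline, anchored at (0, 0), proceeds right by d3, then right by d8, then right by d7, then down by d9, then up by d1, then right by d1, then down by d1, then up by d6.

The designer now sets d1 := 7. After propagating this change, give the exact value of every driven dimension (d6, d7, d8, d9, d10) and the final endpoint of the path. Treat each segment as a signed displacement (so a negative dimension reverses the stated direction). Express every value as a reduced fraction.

Apply edit: d1 := 7
  d6 = d1 + d2 = 18
  d7 = d5*5 - d4/4 + d2*3 = 339/8
  d8 = d7/4 - d6 = -237/32
  d9 = d1 + 3 = 10
  d10 = d5*2 = 4
Walk from origin (0, 0):
  seg 1: right by d3 = 1 → (1, 0)
  seg 2: right by d8 = -237/32 → (-205/32, 0)
  seg 3: right by d7 = 339/8 → (1151/32, 0)
  seg 4: down by d9 = 10 → (1151/32, -10)
  seg 5: up by d1 = 7 → (1151/32, -3)
  seg 6: right by d1 = 7 → (1375/32, -3)
  seg 7: down by d1 = 7 → (1375/32, -10)
  seg 8: up by d6 = 18 → (1375/32, 8)

d6 = 18
d7 = 339/8
d8 = -237/32
d9 = 10
d10 = 4
endpoint = (1375/32, 8)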